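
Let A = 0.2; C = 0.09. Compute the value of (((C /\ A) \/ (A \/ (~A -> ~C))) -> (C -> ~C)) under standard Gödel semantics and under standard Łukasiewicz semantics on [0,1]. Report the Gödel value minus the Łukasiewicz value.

-1.00

Gödel evaluation:
  (C /\ A) = min(0.09, 0.2) = 0.09
  ~A: Gödel ¬ of 0.2 = 0 (operand ≠ 0)
  ~C: Gödel ¬ of 0.09 = 0 (operand ≠ 0)
  (~A -> ~C): 0 ≤ 0, so result = 1
  (A \/ (~A -> ~C)) = max(0.2, 1) = 1
  ((C /\ A) \/ (A \/ (~A -> ~C))) = max(0.09, 1) = 1
  ~C: Gödel ¬ of 0.09 = 0 (operand ≠ 0)
  (C -> ~C): 0.09 > 0, so result = 0
  (((C /\ A) \/ (A \/ (~A -> ~C))) -> (C -> ~C)): 1 > 0, so result = 0
  Gödel value = 0
Łukasiewicz evaluation:
  (C /\ A) = min(0.09, 0.2) = 0.09
  ~A: Łukasiewicz ¬ gives 1 − 0.2 = 0.8
  ~C: Łukasiewicz ¬ gives 1 − 0.09 = 0.91
  (~A -> ~C): min(1, 1 − 0.8 + 0.91) = 1
  (A \/ (~A -> ~C)) = max(0.2, 1) = 1
  ((C /\ A) \/ (A \/ (~A -> ~C))) = max(0.09, 1) = 1
  ~C: Łukasiewicz ¬ gives 1 − 0.09 = 0.91
  (C -> ~C): min(1, 1 − 0.09 + 0.91) = 1
  (((C /\ A) \/ (A \/ (~A -> ~C))) -> (C -> ~C)): min(1, 1 − 1 + 1) = 1
  Łukasiewicz value = 1
Difference: 0 − 1 = -1.00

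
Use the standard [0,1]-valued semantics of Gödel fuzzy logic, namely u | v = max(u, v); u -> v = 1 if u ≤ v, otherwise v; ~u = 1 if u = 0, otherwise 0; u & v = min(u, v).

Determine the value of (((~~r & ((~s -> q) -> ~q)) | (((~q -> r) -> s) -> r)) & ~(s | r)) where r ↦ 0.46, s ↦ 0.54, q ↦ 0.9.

~r: Gödel ¬ of 0.46 = 0 (operand ≠ 0)
~~r: Gödel ¬ of 0 = 1 (operand is 0)
~s: Gödel ¬ of 0.54 = 0 (operand ≠ 0)
(~s -> q): 0 ≤ 0.9, so result = 1
~q: Gödel ¬ of 0.9 = 0 (operand ≠ 0)
((~s -> q) -> ~q): 1 > 0, so result = 0
(~~r & ((~s -> q) -> ~q)) = min(1, 0) = 0
~q: Gödel ¬ of 0.9 = 0 (operand ≠ 0)
(~q -> r): 0 ≤ 0.46, so result = 1
((~q -> r) -> s): 1 > 0.54, so result = 0.54
(((~q -> r) -> s) -> r): 0.54 > 0.46, so result = 0.46
((~~r & ((~s -> q) -> ~q)) | (((~q -> r) -> s) -> r)) = max(0, 0.46) = 0.46
(s | r) = max(0.54, 0.46) = 0.54
~(s | r): Gödel ¬ of 0.54 = 0 (operand ≠ 0)
(((~~r & ((~s -> q) -> ~q)) | (((~q -> r) -> s) -> r)) & ~(s | r)) = min(0.46, 0) = 0

0.00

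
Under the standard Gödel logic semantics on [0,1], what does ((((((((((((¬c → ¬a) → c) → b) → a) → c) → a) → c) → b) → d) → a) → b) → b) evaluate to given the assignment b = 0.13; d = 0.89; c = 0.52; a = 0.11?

0.13

¬c: Gödel ¬ of 0.52 = 0 (operand ≠ 0)
¬a: Gödel ¬ of 0.11 = 0 (operand ≠ 0)
(¬c → ¬a): 0 ≤ 0, so result = 1
((¬c → ¬a) → c): 1 > 0.52, so result = 0.52
(((¬c → ¬a) → c) → b): 0.52 > 0.13, so result = 0.13
((((¬c → ¬a) → c) → b) → a): 0.13 > 0.11, so result = 0.11
(((((¬c → ¬a) → c) → b) → a) → c): 0.11 ≤ 0.52, so result = 1
((((((¬c → ¬a) → c) → b) → a) → c) → a): 1 > 0.11, so result = 0.11
(((((((¬c → ¬a) → c) → b) → a) → c) → a) → c): 0.11 ≤ 0.52, so result = 1
((((((((¬c → ¬a) → c) → b) → a) → c) → a) → c) → b): 1 > 0.13, so result = 0.13
(((((((((¬c → ¬a) → c) → b) → a) → c) → a) → c) → b) → d): 0.13 ≤ 0.89, so result = 1
((((((((((¬c → ¬a) → c) → b) → a) → c) → a) → c) → b) → d) → a): 1 > 0.11, so result = 0.11
(((((((((((¬c → ¬a) → c) → b) → a) → c) → a) → c) → b) → d) → a) → b): 0.11 ≤ 0.13, so result = 1
((((((((((((¬c → ¬a) → c) → b) → a) → c) → a) → c) → b) → d) → a) → b) → b): 1 > 0.13, so result = 0.13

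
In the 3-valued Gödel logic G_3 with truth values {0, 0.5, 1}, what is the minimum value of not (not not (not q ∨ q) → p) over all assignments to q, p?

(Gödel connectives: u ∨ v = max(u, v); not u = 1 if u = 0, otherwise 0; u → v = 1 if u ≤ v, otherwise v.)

0.00

The minimum is attained at q = 0, p = 0.5:
  not q: Gödel ¬ of 0 = 1 (operand is 0)
  (not q ∨ q) = max(1, 0) = 1
  not (not q ∨ q): Gödel ¬ of 1 = 0 (operand ≠ 0)
  not not (not q ∨ q): Gödel ¬ of 0 = 1 (operand is 0)
  (not not (not q ∨ q) → p): 1 > 0.5, so result = 0.5
  not (not not (not q ∨ q) → p): Gödel ¬ of 0.5 = 0 (operand ≠ 0)
Checking all 9 assignments confirms none give a value below 0.00.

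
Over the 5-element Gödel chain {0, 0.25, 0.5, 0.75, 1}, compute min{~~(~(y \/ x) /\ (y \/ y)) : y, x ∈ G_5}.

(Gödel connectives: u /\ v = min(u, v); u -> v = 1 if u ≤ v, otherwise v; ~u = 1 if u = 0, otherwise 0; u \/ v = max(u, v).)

0.00

The minimum is attained at y = 0, x = 0:
  (y \/ x) = max(0, 0) = 0
  ~(y \/ x): Gödel ¬ of 0 = 1 (operand is 0)
  (y \/ y) = max(0, 0) = 0
  (~(y \/ x) /\ (y \/ y)) = min(1, 0) = 0
  ~(~(y \/ x) /\ (y \/ y)): Gödel ¬ of 0 = 1 (operand is 0)
  ~~(~(y \/ x) /\ (y \/ y)): Gödel ¬ of 1 = 0 (operand ≠ 0)
Checking all 25 assignments confirms none give a value below 0.00.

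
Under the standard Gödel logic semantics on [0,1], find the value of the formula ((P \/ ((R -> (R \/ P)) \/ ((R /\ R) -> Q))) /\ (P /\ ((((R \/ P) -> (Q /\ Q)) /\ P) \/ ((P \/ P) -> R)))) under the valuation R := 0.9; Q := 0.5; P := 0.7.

0.70

(R \/ P) = max(0.9, 0.7) = 0.9
(R -> (R \/ P)): 0.9 ≤ 0.9, so result = 1
(R /\ R) = min(0.9, 0.9) = 0.9
((R /\ R) -> Q): 0.9 > 0.5, so result = 0.5
((R -> (R \/ P)) \/ ((R /\ R) -> Q)) = max(1, 0.5) = 1
(P \/ ((R -> (R \/ P)) \/ ((R /\ R) -> Q))) = max(0.7, 1) = 1
(R \/ P) = max(0.9, 0.7) = 0.9
(Q /\ Q) = min(0.5, 0.5) = 0.5
((R \/ P) -> (Q /\ Q)): 0.9 > 0.5, so result = 0.5
(((R \/ P) -> (Q /\ Q)) /\ P) = min(0.5, 0.7) = 0.5
(P \/ P) = max(0.7, 0.7) = 0.7
((P \/ P) -> R): 0.7 ≤ 0.9, so result = 1
((((R \/ P) -> (Q /\ Q)) /\ P) \/ ((P \/ P) -> R)) = max(0.5, 1) = 1
(P /\ ((((R \/ P) -> (Q /\ Q)) /\ P) \/ ((P \/ P) -> R))) = min(0.7, 1) = 0.7
((P \/ ((R -> (R \/ P)) \/ ((R /\ R) -> Q))) /\ (P /\ ((((R \/ P) -> (Q /\ Q)) /\ P) \/ ((P \/ P) -> R)))) = min(1, 0.7) = 0.7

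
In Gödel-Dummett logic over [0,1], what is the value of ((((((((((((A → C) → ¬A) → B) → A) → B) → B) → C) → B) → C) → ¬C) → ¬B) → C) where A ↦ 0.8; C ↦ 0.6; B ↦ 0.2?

0.60

(A → C): 0.8 > 0.6, so result = 0.6
¬A: Gödel ¬ of 0.8 = 0 (operand ≠ 0)
((A → C) → ¬A): 0.6 > 0, so result = 0
(((A → C) → ¬A) → B): 0 ≤ 0.2, so result = 1
((((A → C) → ¬A) → B) → A): 1 > 0.8, so result = 0.8
(((((A → C) → ¬A) → B) → A) → B): 0.8 > 0.2, so result = 0.2
((((((A → C) → ¬A) → B) → A) → B) → B): 0.2 ≤ 0.2, so result = 1
(((((((A → C) → ¬A) → B) → A) → B) → B) → C): 1 > 0.6, so result = 0.6
((((((((A → C) → ¬A) → B) → A) → B) → B) → C) → B): 0.6 > 0.2, so result = 0.2
(((((((((A → C) → ¬A) → B) → A) → B) → B) → C) → B) → C): 0.2 ≤ 0.6, so result = 1
¬C: Gödel ¬ of 0.6 = 0 (operand ≠ 0)
((((((((((A → C) → ¬A) → B) → A) → B) → B) → C) → B) → C) → ¬C): 1 > 0, so result = 0
¬B: Gödel ¬ of 0.2 = 0 (operand ≠ 0)
(((((((((((A → C) → ¬A) → B) → A) → B) → B) → C) → B) → C) → ¬C) → ¬B): 0 ≤ 0, so result = 1
((((((((((((A → C) → ¬A) → B) → A) → B) → B) → C) → B) → C) → ¬C) → ¬B) → C): 1 > 0.6, so result = 0.6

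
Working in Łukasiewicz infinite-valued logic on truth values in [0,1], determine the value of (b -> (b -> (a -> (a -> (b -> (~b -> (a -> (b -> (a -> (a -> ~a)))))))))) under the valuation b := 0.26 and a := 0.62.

1.00

~b: Łukasiewicz ¬ gives 1 − 0.26 = 0.74
~a: Łukasiewicz ¬ gives 1 − 0.62 = 0.38
(a -> ~a): min(1, 1 − 0.62 + 0.38) = 0.76
(a -> (a -> ~a)): min(1, 1 − 0.62 + 0.76) = 1
(b -> (a -> (a -> ~a))): min(1, 1 − 0.26 + 1) = 1
(a -> (b -> (a -> (a -> ~a)))): min(1, 1 − 0.62 + 1) = 1
(~b -> (a -> (b -> (a -> (a -> ~a))))): min(1, 1 − 0.74 + 1) = 1
(b -> (~b -> (a -> (b -> (a -> (a -> ~a)))))): min(1, 1 − 0.26 + 1) = 1
(a -> (b -> (~b -> (a -> (b -> (a -> (a -> ~a))))))): min(1, 1 − 0.62 + 1) = 1
(a -> (a -> (b -> (~b -> (a -> (b -> (a -> (a -> ~a)))))))): min(1, 1 − 0.62 + 1) = 1
(b -> (a -> (a -> (b -> (~b -> (a -> (b -> (a -> (a -> ~a))))))))): min(1, 1 − 0.26 + 1) = 1
(b -> (b -> (a -> (a -> (b -> (~b -> (a -> (b -> (a -> (a -> ~a)))))))))): min(1, 1 − 0.26 + 1) = 1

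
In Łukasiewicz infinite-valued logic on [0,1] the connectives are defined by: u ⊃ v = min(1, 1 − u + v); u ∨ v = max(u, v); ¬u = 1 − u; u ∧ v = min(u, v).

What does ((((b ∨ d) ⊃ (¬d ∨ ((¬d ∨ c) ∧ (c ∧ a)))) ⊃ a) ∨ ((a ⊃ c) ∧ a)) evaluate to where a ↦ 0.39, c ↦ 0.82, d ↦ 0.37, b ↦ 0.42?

0.39

(b ∨ d) = max(0.42, 0.37) = 0.42
¬d: Łukasiewicz ¬ gives 1 − 0.37 = 0.63
¬d: Łukasiewicz ¬ gives 1 − 0.37 = 0.63
(¬d ∨ c) = max(0.63, 0.82) = 0.82
(c ∧ a) = min(0.82, 0.39) = 0.39
((¬d ∨ c) ∧ (c ∧ a)) = min(0.82, 0.39) = 0.39
(¬d ∨ ((¬d ∨ c) ∧ (c ∧ a))) = max(0.63, 0.39) = 0.63
((b ∨ d) ⊃ (¬d ∨ ((¬d ∨ c) ∧ (c ∧ a)))): min(1, 1 − 0.42 + 0.63) = 1
(((b ∨ d) ⊃ (¬d ∨ ((¬d ∨ c) ∧ (c ∧ a)))) ⊃ a): min(1, 1 − 1 + 0.39) = 0.39
(a ⊃ c): min(1, 1 − 0.39 + 0.82) = 1
((a ⊃ c) ∧ a) = min(1, 0.39) = 0.39
((((b ∨ d) ⊃ (¬d ∨ ((¬d ∨ c) ∧ (c ∧ a)))) ⊃ a) ∨ ((a ⊃ c) ∧ a)) = max(0.39, 0.39) = 0.39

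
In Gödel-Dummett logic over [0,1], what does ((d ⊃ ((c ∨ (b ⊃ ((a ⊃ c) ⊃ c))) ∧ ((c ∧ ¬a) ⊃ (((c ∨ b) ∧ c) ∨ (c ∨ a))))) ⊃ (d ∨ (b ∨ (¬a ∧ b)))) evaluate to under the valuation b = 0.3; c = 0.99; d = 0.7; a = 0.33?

(a ⊃ c): 0.33 ≤ 0.99, so result = 1
((a ⊃ c) ⊃ c): 1 > 0.99, so result = 0.99
(b ⊃ ((a ⊃ c) ⊃ c)): 0.3 ≤ 0.99, so result = 1
(c ∨ (b ⊃ ((a ⊃ c) ⊃ c))) = max(0.99, 1) = 1
¬a: Gödel ¬ of 0.33 = 0 (operand ≠ 0)
(c ∧ ¬a) = min(0.99, 0) = 0
(c ∨ b) = max(0.99, 0.3) = 0.99
((c ∨ b) ∧ c) = min(0.99, 0.99) = 0.99
(c ∨ a) = max(0.99, 0.33) = 0.99
(((c ∨ b) ∧ c) ∨ (c ∨ a)) = max(0.99, 0.99) = 0.99
((c ∧ ¬a) ⊃ (((c ∨ b) ∧ c) ∨ (c ∨ a))): 0 ≤ 0.99, so result = 1
((c ∨ (b ⊃ ((a ⊃ c) ⊃ c))) ∧ ((c ∧ ¬a) ⊃ (((c ∨ b) ∧ c) ∨ (c ∨ a)))) = min(1, 1) = 1
(d ⊃ ((c ∨ (b ⊃ ((a ⊃ c) ⊃ c))) ∧ ((c ∧ ¬a) ⊃ (((c ∨ b) ∧ c) ∨ (c ∨ a))))): 0.7 ≤ 1, so result = 1
¬a: Gödel ¬ of 0.33 = 0 (operand ≠ 0)
(¬a ∧ b) = min(0, 0.3) = 0
(b ∨ (¬a ∧ b)) = max(0.3, 0) = 0.3
(d ∨ (b ∨ (¬a ∧ b))) = max(0.7, 0.3) = 0.7
((d ⊃ ((c ∨ (b ⊃ ((a ⊃ c) ⊃ c))) ∧ ((c ∧ ¬a) ⊃ (((c ∨ b) ∧ c) ∨ (c ∨ a))))) ⊃ (d ∨ (b ∨ (¬a ∧ b)))): 1 > 0.7, so result = 0.7

0.70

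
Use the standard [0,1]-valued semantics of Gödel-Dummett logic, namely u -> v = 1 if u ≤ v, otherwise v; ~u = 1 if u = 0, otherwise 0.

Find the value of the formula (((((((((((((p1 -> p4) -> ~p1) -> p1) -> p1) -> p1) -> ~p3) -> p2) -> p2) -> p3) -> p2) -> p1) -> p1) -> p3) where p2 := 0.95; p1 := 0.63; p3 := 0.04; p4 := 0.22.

(p1 -> p4): 0.63 > 0.22, so result = 0.22
~p1: Gödel ¬ of 0.63 = 0 (operand ≠ 0)
((p1 -> p4) -> ~p1): 0.22 > 0, so result = 0
(((p1 -> p4) -> ~p1) -> p1): 0 ≤ 0.63, so result = 1
((((p1 -> p4) -> ~p1) -> p1) -> p1): 1 > 0.63, so result = 0.63
(((((p1 -> p4) -> ~p1) -> p1) -> p1) -> p1): 0.63 ≤ 0.63, so result = 1
~p3: Gödel ¬ of 0.04 = 0 (operand ≠ 0)
((((((p1 -> p4) -> ~p1) -> p1) -> p1) -> p1) -> ~p3): 1 > 0, so result = 0
(((((((p1 -> p4) -> ~p1) -> p1) -> p1) -> p1) -> ~p3) -> p2): 0 ≤ 0.95, so result = 1
((((((((p1 -> p4) -> ~p1) -> p1) -> p1) -> p1) -> ~p3) -> p2) -> p2): 1 > 0.95, so result = 0.95
(((((((((p1 -> p4) -> ~p1) -> p1) -> p1) -> p1) -> ~p3) -> p2) -> p2) -> p3): 0.95 > 0.04, so result = 0.04
((((((((((p1 -> p4) -> ~p1) -> p1) -> p1) -> p1) -> ~p3) -> p2) -> p2) -> p3) -> p2): 0.04 ≤ 0.95, so result = 1
(((((((((((p1 -> p4) -> ~p1) -> p1) -> p1) -> p1) -> ~p3) -> p2) -> p2) -> p3) -> p2) -> p1): 1 > 0.63, so result = 0.63
((((((((((((p1 -> p4) -> ~p1) -> p1) -> p1) -> p1) -> ~p3) -> p2) -> p2) -> p3) -> p2) -> p1) -> p1): 0.63 ≤ 0.63, so result = 1
(((((((((((((p1 -> p4) -> ~p1) -> p1) -> p1) -> p1) -> ~p3) -> p2) -> p2) -> p3) -> p2) -> p1) -> p1) -> p3): 1 > 0.04, so result = 0.04

0.04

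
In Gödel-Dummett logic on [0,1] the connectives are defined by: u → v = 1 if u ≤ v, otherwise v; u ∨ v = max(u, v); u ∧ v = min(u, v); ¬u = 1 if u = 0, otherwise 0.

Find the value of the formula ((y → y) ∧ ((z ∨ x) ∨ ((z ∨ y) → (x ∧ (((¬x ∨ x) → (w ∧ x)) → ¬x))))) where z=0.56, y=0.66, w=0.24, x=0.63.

0.63

(y → y): 0.66 ≤ 0.66, so result = 1
(z ∨ x) = max(0.56, 0.63) = 0.63
(z ∨ y) = max(0.56, 0.66) = 0.66
¬x: Gödel ¬ of 0.63 = 0 (operand ≠ 0)
(¬x ∨ x) = max(0, 0.63) = 0.63
(w ∧ x) = min(0.24, 0.63) = 0.24
((¬x ∨ x) → (w ∧ x)): 0.63 > 0.24, so result = 0.24
¬x: Gödel ¬ of 0.63 = 0 (operand ≠ 0)
(((¬x ∨ x) → (w ∧ x)) → ¬x): 0.24 > 0, so result = 0
(x ∧ (((¬x ∨ x) → (w ∧ x)) → ¬x)) = min(0.63, 0) = 0
((z ∨ y) → (x ∧ (((¬x ∨ x) → (w ∧ x)) → ¬x))): 0.66 > 0, so result = 0
((z ∨ x) ∨ ((z ∨ y) → (x ∧ (((¬x ∨ x) → (w ∧ x)) → ¬x)))) = max(0.63, 0) = 0.63
((y → y) ∧ ((z ∨ x) ∨ ((z ∨ y) → (x ∧ (((¬x ∨ x) → (w ∧ x)) → ¬x))))) = min(1, 0.63) = 0.63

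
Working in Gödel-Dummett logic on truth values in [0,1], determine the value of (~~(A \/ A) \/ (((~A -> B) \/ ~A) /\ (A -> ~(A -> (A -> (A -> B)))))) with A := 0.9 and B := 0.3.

1.00

(A \/ A) = max(0.9, 0.9) = 0.9
~(A \/ A): Gödel ¬ of 0.9 = 0 (operand ≠ 0)
~~(A \/ A): Gödel ¬ of 0 = 1 (operand is 0)
~A: Gödel ¬ of 0.9 = 0 (operand ≠ 0)
(~A -> B): 0 ≤ 0.3, so result = 1
~A: Gödel ¬ of 0.9 = 0 (operand ≠ 0)
((~A -> B) \/ ~A) = max(1, 0) = 1
(A -> B): 0.9 > 0.3, so result = 0.3
(A -> (A -> B)): 0.9 > 0.3, so result = 0.3
(A -> (A -> (A -> B))): 0.9 > 0.3, so result = 0.3
~(A -> (A -> (A -> B))): Gödel ¬ of 0.3 = 0 (operand ≠ 0)
(A -> ~(A -> (A -> (A -> B)))): 0.9 > 0, so result = 0
(((~A -> B) \/ ~A) /\ (A -> ~(A -> (A -> (A -> B))))) = min(1, 0) = 0
(~~(A \/ A) \/ (((~A -> B) \/ ~A) /\ (A -> ~(A -> (A -> (A -> B)))))) = max(1, 0) = 1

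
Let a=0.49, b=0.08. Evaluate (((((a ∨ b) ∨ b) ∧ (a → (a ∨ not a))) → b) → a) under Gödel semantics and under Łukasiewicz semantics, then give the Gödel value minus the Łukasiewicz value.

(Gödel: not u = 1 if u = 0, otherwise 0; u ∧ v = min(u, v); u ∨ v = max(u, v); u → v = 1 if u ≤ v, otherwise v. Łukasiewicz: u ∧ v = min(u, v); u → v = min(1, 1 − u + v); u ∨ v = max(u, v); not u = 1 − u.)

Gödel evaluation:
  (a ∨ b) = max(0.49, 0.08) = 0.49
  ((a ∨ b) ∨ b) = max(0.49, 0.08) = 0.49
  not a: Gödel ¬ of 0.49 = 0 (operand ≠ 0)
  (a ∨ not a) = max(0.49, 0) = 0.49
  (a → (a ∨ not a)): 0.49 ≤ 0.49, so result = 1
  (((a ∨ b) ∨ b) ∧ (a → (a ∨ not a))) = min(0.49, 1) = 0.49
  ((((a ∨ b) ∨ b) ∧ (a → (a ∨ not a))) → b): 0.49 > 0.08, so result = 0.08
  (((((a ∨ b) ∨ b) ∧ (a → (a ∨ not a))) → b) → a): 0.08 ≤ 0.49, so result = 1
  Gödel value = 1
Łukasiewicz evaluation:
  (a ∨ b) = max(0.49, 0.08) = 0.49
  ((a ∨ b) ∨ b) = max(0.49, 0.08) = 0.49
  not a: Łukasiewicz ¬ gives 1 − 0.49 = 0.51
  (a ∨ not a) = max(0.49, 0.51) = 0.51
  (a → (a ∨ not a)): min(1, 1 − 0.49 + 0.51) = 1
  (((a ∨ b) ∨ b) ∧ (a → (a ∨ not a))) = min(0.49, 1) = 0.49
  ((((a ∨ b) ∨ b) ∧ (a → (a ∨ not a))) → b): min(1, 1 − 0.49 + 0.08) = 0.59
  (((((a ∨ b) ∨ b) ∧ (a → (a ∨ not a))) → b) → a): min(1, 1 − 0.59 + 0.49) = 0.9
  Łukasiewicz value = 0.9
Difference: 1 − 0.9 = 0.10

0.10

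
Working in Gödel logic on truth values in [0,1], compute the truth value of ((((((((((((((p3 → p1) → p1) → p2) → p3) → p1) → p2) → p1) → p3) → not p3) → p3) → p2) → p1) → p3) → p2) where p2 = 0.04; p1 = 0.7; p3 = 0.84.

(p3 → p1): 0.84 > 0.7, so result = 0.7
((p3 → p1) → p1): 0.7 ≤ 0.7, so result = 1
(((p3 → p1) → p1) → p2): 1 > 0.04, so result = 0.04
((((p3 → p1) → p1) → p2) → p3): 0.04 ≤ 0.84, so result = 1
(((((p3 → p1) → p1) → p2) → p3) → p1): 1 > 0.7, so result = 0.7
((((((p3 → p1) → p1) → p2) → p3) → p1) → p2): 0.7 > 0.04, so result = 0.04
(((((((p3 → p1) → p1) → p2) → p3) → p1) → p2) → p1): 0.04 ≤ 0.7, so result = 1
((((((((p3 → p1) → p1) → p2) → p3) → p1) → p2) → p1) → p3): 1 > 0.84, so result = 0.84
not p3: Gödel ¬ of 0.84 = 0 (operand ≠ 0)
(((((((((p3 → p1) → p1) → p2) → p3) → p1) → p2) → p1) → p3) → not p3): 0.84 > 0, so result = 0
((((((((((p3 → p1) → p1) → p2) → p3) → p1) → p2) → p1) → p3) → not p3) → p3): 0 ≤ 0.84, so result = 1
(((((((((((p3 → p1) → p1) → p2) → p3) → p1) → p2) → p1) → p3) → not p3) → p3) → p2): 1 > 0.04, so result = 0.04
((((((((((((p3 → p1) → p1) → p2) → p3) → p1) → p2) → p1) → p3) → not p3) → p3) → p2) → p1): 0.04 ≤ 0.7, so result = 1
(((((((((((((p3 → p1) → p1) → p2) → p3) → p1) → p2) → p1) → p3) → not p3) → p3) → p2) → p1) → p3): 1 > 0.84, so result = 0.84
((((((((((((((p3 → p1) → p1) → p2) → p3) → p1) → p2) → p1) → p3) → not p3) → p3) → p2) → p1) → p3) → p2): 0.84 > 0.04, so result = 0.04

0.04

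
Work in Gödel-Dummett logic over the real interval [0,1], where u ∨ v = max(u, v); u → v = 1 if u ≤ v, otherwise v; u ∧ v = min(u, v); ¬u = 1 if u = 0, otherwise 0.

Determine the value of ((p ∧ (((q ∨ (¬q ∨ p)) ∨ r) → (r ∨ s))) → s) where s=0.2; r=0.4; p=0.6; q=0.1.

¬q: Gödel ¬ of 0.1 = 0 (operand ≠ 0)
(¬q ∨ p) = max(0, 0.6) = 0.6
(q ∨ (¬q ∨ p)) = max(0.1, 0.6) = 0.6
((q ∨ (¬q ∨ p)) ∨ r) = max(0.6, 0.4) = 0.6
(r ∨ s) = max(0.4, 0.2) = 0.4
(((q ∨ (¬q ∨ p)) ∨ r) → (r ∨ s)): 0.6 > 0.4, so result = 0.4
(p ∧ (((q ∨ (¬q ∨ p)) ∨ r) → (r ∨ s))) = min(0.6, 0.4) = 0.4
((p ∧ (((q ∨ (¬q ∨ p)) ∨ r) → (r ∨ s))) → s): 0.4 > 0.2, so result = 0.2

0.20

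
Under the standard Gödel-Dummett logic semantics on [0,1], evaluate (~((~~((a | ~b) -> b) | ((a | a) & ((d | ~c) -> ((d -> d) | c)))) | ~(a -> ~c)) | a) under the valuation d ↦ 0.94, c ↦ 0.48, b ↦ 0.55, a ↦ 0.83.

~b: Gödel ¬ of 0.55 = 0 (operand ≠ 0)
(a | ~b) = max(0.83, 0) = 0.83
((a | ~b) -> b): 0.83 > 0.55, so result = 0.55
~((a | ~b) -> b): Gödel ¬ of 0.55 = 0 (operand ≠ 0)
~~((a | ~b) -> b): Gödel ¬ of 0 = 1 (operand is 0)
(a | a) = max(0.83, 0.83) = 0.83
~c: Gödel ¬ of 0.48 = 0 (operand ≠ 0)
(d | ~c) = max(0.94, 0) = 0.94
(d -> d): 0.94 ≤ 0.94, so result = 1
((d -> d) | c) = max(1, 0.48) = 1
((d | ~c) -> ((d -> d) | c)): 0.94 ≤ 1, so result = 1
((a | a) & ((d | ~c) -> ((d -> d) | c))) = min(0.83, 1) = 0.83
(~~((a | ~b) -> b) | ((a | a) & ((d | ~c) -> ((d -> d) | c)))) = max(1, 0.83) = 1
~c: Gödel ¬ of 0.48 = 0 (operand ≠ 0)
(a -> ~c): 0.83 > 0, so result = 0
~(a -> ~c): Gödel ¬ of 0 = 1 (operand is 0)
((~~((a | ~b) -> b) | ((a | a) & ((d | ~c) -> ((d -> d) | c)))) | ~(a -> ~c)) = max(1, 1) = 1
~((~~((a | ~b) -> b) | ((a | a) & ((d | ~c) -> ((d -> d) | c)))) | ~(a -> ~c)): Gödel ¬ of 1 = 0 (operand ≠ 0)
(~((~~((a | ~b) -> b) | ((a | a) & ((d | ~c) -> ((d -> d) | c)))) | ~(a -> ~c)) | a) = max(0, 0.83) = 0.83

0.83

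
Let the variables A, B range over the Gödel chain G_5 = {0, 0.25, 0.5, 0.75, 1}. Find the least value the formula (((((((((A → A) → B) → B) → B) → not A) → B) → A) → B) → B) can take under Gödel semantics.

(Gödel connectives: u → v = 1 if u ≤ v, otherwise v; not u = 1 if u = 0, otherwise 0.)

0.25

The minimum is attained at A = 0, B = 0.25:
  (A → A): 0 ≤ 0, so result = 1
  ((A → A) → B): 1 > 0.25, so result = 0.25
  (((A → A) → B) → B): 0.25 ≤ 0.25, so result = 1
  ((((A → A) → B) → B) → B): 1 > 0.25, so result = 0.25
  not A: Gödel ¬ of 0 = 1 (operand is 0)
  (((((A → A) → B) → B) → B) → not A): 0.25 ≤ 1, so result = 1
  ((((((A → A) → B) → B) → B) → not A) → B): 1 > 0.25, so result = 0.25
  (((((((A → A) → B) → B) → B) → not A) → B) → A): 0.25 > 0, so result = 0
  ((((((((A → A) → B) → B) → B) → not A) → B) → A) → B): 0 ≤ 0.25, so result = 1
  (((((((((A → A) → B) → B) → B) → not A) → B) → A) → B) → B): 1 > 0.25, so result = 0.25
Checking all 25 assignments confirms none give a value below 0.25.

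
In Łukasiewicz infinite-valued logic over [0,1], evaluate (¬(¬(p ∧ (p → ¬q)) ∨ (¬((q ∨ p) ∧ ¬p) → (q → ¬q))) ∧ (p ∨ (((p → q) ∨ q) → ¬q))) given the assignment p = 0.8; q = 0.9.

¬q: Łukasiewicz ¬ gives 1 − 0.9 = 0.1
(p → ¬q): min(1, 1 − 0.8 + 0.1) = 0.3
(p ∧ (p → ¬q)) = min(0.8, 0.3) = 0.3
¬(p ∧ (p → ¬q)): Łukasiewicz ¬ gives 1 − 0.3 = 0.7
(q ∨ p) = max(0.9, 0.8) = 0.9
¬p: Łukasiewicz ¬ gives 1 − 0.8 = 0.2
((q ∨ p) ∧ ¬p) = min(0.9, 0.2) = 0.2
¬((q ∨ p) ∧ ¬p): Łukasiewicz ¬ gives 1 − 0.2 = 0.8
¬q: Łukasiewicz ¬ gives 1 − 0.9 = 0.1
(q → ¬q): min(1, 1 − 0.9 + 0.1) = 0.2
(¬((q ∨ p) ∧ ¬p) → (q → ¬q)): min(1, 1 − 0.8 + 0.2) = 0.4
(¬(p ∧ (p → ¬q)) ∨ (¬((q ∨ p) ∧ ¬p) → (q → ¬q))) = max(0.7, 0.4) = 0.7
¬(¬(p ∧ (p → ¬q)) ∨ (¬((q ∨ p) ∧ ¬p) → (q → ¬q))): Łukasiewicz ¬ gives 1 − 0.7 = 0.3
(p → q): min(1, 1 − 0.8 + 0.9) = 1
((p → q) ∨ q) = max(1, 0.9) = 1
¬q: Łukasiewicz ¬ gives 1 − 0.9 = 0.1
(((p → q) ∨ q) → ¬q): min(1, 1 − 1 + 0.1) = 0.1
(p ∨ (((p → q) ∨ q) → ¬q)) = max(0.8, 0.1) = 0.8
(¬(¬(p ∧ (p → ¬q)) ∨ (¬((q ∨ p) ∧ ¬p) → (q → ¬q))) ∧ (p ∨ (((p → q) ∨ q) → ¬q))) = min(0.3, 0.8) = 0.3

0.30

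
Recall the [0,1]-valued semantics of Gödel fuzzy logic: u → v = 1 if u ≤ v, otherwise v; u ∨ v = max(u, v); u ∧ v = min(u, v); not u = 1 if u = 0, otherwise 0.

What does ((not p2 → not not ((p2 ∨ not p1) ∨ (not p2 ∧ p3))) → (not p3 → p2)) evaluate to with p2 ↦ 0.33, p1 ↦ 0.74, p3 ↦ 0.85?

1.00

not p2: Gödel ¬ of 0.33 = 0 (operand ≠ 0)
not p1: Gödel ¬ of 0.74 = 0 (operand ≠ 0)
(p2 ∨ not p1) = max(0.33, 0) = 0.33
not p2: Gödel ¬ of 0.33 = 0 (operand ≠ 0)
(not p2 ∧ p3) = min(0, 0.85) = 0
((p2 ∨ not p1) ∨ (not p2 ∧ p3)) = max(0.33, 0) = 0.33
not ((p2 ∨ not p1) ∨ (not p2 ∧ p3)): Gödel ¬ of 0.33 = 0 (operand ≠ 0)
not not ((p2 ∨ not p1) ∨ (not p2 ∧ p3)): Gödel ¬ of 0 = 1 (operand is 0)
(not p2 → not not ((p2 ∨ not p1) ∨ (not p2 ∧ p3))): 0 ≤ 1, so result = 1
not p3: Gödel ¬ of 0.85 = 0 (operand ≠ 0)
(not p3 → p2): 0 ≤ 0.33, so result = 1
((not p2 → not not ((p2 ∨ not p1) ∨ (not p2 ∧ p3))) → (not p3 → p2)): 1 ≤ 1, so result = 1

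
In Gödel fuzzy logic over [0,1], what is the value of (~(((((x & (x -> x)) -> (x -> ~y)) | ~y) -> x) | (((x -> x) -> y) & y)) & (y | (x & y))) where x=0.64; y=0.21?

(x -> x): 0.64 ≤ 0.64, so result = 1
(x & (x -> x)) = min(0.64, 1) = 0.64
~y: Gödel ¬ of 0.21 = 0 (operand ≠ 0)
(x -> ~y): 0.64 > 0, so result = 0
((x & (x -> x)) -> (x -> ~y)): 0.64 > 0, so result = 0
~y: Gödel ¬ of 0.21 = 0 (operand ≠ 0)
(((x & (x -> x)) -> (x -> ~y)) | ~y) = max(0, 0) = 0
((((x & (x -> x)) -> (x -> ~y)) | ~y) -> x): 0 ≤ 0.64, so result = 1
(x -> x): 0.64 ≤ 0.64, so result = 1
((x -> x) -> y): 1 > 0.21, so result = 0.21
(((x -> x) -> y) & y) = min(0.21, 0.21) = 0.21
(((((x & (x -> x)) -> (x -> ~y)) | ~y) -> x) | (((x -> x) -> y) & y)) = max(1, 0.21) = 1
~(((((x & (x -> x)) -> (x -> ~y)) | ~y) -> x) | (((x -> x) -> y) & y)): Gödel ¬ of 1 = 0 (operand ≠ 0)
(x & y) = min(0.64, 0.21) = 0.21
(y | (x & y)) = max(0.21, 0.21) = 0.21
(~(((((x & (x -> x)) -> (x -> ~y)) | ~y) -> x) | (((x -> x) -> y) & y)) & (y | (x & y))) = min(0, 0.21) = 0

0.00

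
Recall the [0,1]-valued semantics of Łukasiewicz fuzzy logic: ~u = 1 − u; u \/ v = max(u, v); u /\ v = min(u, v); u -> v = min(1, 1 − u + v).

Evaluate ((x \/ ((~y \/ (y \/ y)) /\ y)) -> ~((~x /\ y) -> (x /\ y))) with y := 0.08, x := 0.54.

~y: Łukasiewicz ¬ gives 1 − 0.08 = 0.92
(y \/ y) = max(0.08, 0.08) = 0.08
(~y \/ (y \/ y)) = max(0.92, 0.08) = 0.92
((~y \/ (y \/ y)) /\ y) = min(0.92, 0.08) = 0.08
(x \/ ((~y \/ (y \/ y)) /\ y)) = max(0.54, 0.08) = 0.54
~x: Łukasiewicz ¬ gives 1 − 0.54 = 0.46
(~x /\ y) = min(0.46, 0.08) = 0.08
(x /\ y) = min(0.54, 0.08) = 0.08
((~x /\ y) -> (x /\ y)): min(1, 1 − 0.08 + 0.08) = 1
~((~x /\ y) -> (x /\ y)): Łukasiewicz ¬ gives 1 − 1 = 0
((x \/ ((~y \/ (y \/ y)) /\ y)) -> ~((~x /\ y) -> (x /\ y))): min(1, 1 − 0.54 + 0) = 0.46

0.46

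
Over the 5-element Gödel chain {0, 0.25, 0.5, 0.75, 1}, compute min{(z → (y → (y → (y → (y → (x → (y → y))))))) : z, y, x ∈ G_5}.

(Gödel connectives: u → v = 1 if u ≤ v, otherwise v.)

1.00

Every assignment gives 1. For instance at z = 0, y = 0, x = 0:
  (y → y): 0 ≤ 0, so result = 1
  (x → (y → y)): 0 ≤ 1, so result = 1
  (y → (x → (y → y))): 0 ≤ 1, so result = 1
  (y → (y → (x → (y → y)))): 0 ≤ 1, so result = 1
  (y → (y → (y → (x → (y → y))))): 0 ≤ 1, so result = 1
  (y → (y → (y → (y → (x → (y → y)))))): 0 ≤ 1, so result = 1
  (z → (y → (y → (y → (y → (x → (y → y))))))): 0 ≤ 1, so result = 1
All 125 assignments give value 1 — the formula is a G_5-tautology.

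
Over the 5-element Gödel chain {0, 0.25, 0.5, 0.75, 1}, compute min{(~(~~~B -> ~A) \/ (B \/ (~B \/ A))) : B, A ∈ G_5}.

0.25

The minimum is attained at B = 0.25, A = 0:
  ~B: Gödel ¬ of 0.25 = 0 (operand ≠ 0)
  ~~B: Gödel ¬ of 0 = 1 (operand is 0)
  ~~~B: Gödel ¬ of 1 = 0 (operand ≠ 0)
  ~A: Gödel ¬ of 0 = 1 (operand is 0)
  (~~~B -> ~A): 0 ≤ 1, so result = 1
  ~(~~~B -> ~A): Gödel ¬ of 1 = 0 (operand ≠ 0)
  ~B: Gödel ¬ of 0.25 = 0 (operand ≠ 0)
  (~B \/ A) = max(0, 0) = 0
  (B \/ (~B \/ A)) = max(0.25, 0) = 0.25
  (~(~~~B -> ~A) \/ (B \/ (~B \/ A))) = max(0, 0.25) = 0.25
Checking all 25 assignments confirms none give a value below 0.25.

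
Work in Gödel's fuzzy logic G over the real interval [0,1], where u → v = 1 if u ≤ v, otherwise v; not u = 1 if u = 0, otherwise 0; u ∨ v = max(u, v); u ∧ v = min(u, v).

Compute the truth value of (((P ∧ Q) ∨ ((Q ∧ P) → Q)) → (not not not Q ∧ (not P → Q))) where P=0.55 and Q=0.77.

0.00

(P ∧ Q) = min(0.55, 0.77) = 0.55
(Q ∧ P) = min(0.77, 0.55) = 0.55
((Q ∧ P) → Q): 0.55 ≤ 0.77, so result = 1
((P ∧ Q) ∨ ((Q ∧ P) → Q)) = max(0.55, 1) = 1
not Q: Gödel ¬ of 0.77 = 0 (operand ≠ 0)
not not Q: Gödel ¬ of 0 = 1 (operand is 0)
not not not Q: Gödel ¬ of 1 = 0 (operand ≠ 0)
not P: Gödel ¬ of 0.55 = 0 (operand ≠ 0)
(not P → Q): 0 ≤ 0.77, so result = 1
(not not not Q ∧ (not P → Q)) = min(0, 1) = 0
(((P ∧ Q) ∨ ((Q ∧ P) → Q)) → (not not not Q ∧ (not P → Q))): 1 > 0, so result = 0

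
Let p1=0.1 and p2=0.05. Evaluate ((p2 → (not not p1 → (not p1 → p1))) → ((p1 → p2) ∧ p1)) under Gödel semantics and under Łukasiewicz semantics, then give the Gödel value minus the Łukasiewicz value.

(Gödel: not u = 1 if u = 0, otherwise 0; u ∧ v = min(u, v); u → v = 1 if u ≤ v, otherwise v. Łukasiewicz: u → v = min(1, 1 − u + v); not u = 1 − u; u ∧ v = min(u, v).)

Gödel evaluation:
  not p1: Gödel ¬ of 0.1 = 0 (operand ≠ 0)
  not not p1: Gödel ¬ of 0 = 1 (operand is 0)
  not p1: Gödel ¬ of 0.1 = 0 (operand ≠ 0)
  (not p1 → p1): 0 ≤ 0.1, so result = 1
  (not not p1 → (not p1 → p1)): 1 ≤ 1, so result = 1
  (p2 → (not not p1 → (not p1 → p1))): 0.05 ≤ 1, so result = 1
  (p1 → p2): 0.1 > 0.05, so result = 0.05
  ((p1 → p2) ∧ p1) = min(0.05, 0.1) = 0.05
  ((p2 → (not not p1 → (not p1 → p1))) → ((p1 → p2) ∧ p1)): 1 > 0.05, so result = 0.05
  Gödel value = 0.05
Łukasiewicz evaluation:
  not p1: Łukasiewicz ¬ gives 1 − 0.1 = 0.9
  not not p1: Łukasiewicz ¬ gives 1 − 0.9 = 0.1
  not p1: Łukasiewicz ¬ gives 1 − 0.1 = 0.9
  (not p1 → p1): min(1, 1 − 0.9 + 0.1) = 0.2
  (not not p1 → (not p1 → p1)): min(1, 1 − 0.1 + 0.2) = 1
  (p2 → (not not p1 → (not p1 → p1))): min(1, 1 − 0.05 + 1) = 1
  (p1 → p2): min(1, 1 − 0.1 + 0.05) = 0.95
  ((p1 → p2) ∧ p1) = min(0.95, 0.1) = 0.1
  ((p2 → (not not p1 → (not p1 → p1))) → ((p1 → p2) ∧ p1)): min(1, 1 − 1 + 0.1) = 0.1
  Łukasiewicz value = 0.1
Difference: 0.05 − 0.1 = -0.05

-0.05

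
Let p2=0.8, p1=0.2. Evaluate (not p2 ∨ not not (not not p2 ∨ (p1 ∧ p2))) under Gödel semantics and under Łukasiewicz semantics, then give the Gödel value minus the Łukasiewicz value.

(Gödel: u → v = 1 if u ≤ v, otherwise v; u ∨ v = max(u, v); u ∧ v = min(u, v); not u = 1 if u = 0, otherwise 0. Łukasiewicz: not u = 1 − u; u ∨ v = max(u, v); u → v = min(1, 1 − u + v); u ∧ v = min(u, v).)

Gödel evaluation:
  not p2: Gödel ¬ of 0.8 = 0 (operand ≠ 0)
  not p2: Gödel ¬ of 0.8 = 0 (operand ≠ 0)
  not not p2: Gödel ¬ of 0 = 1 (operand is 0)
  (p1 ∧ p2) = min(0.2, 0.8) = 0.2
  (not not p2 ∨ (p1 ∧ p2)) = max(1, 0.2) = 1
  not (not not p2 ∨ (p1 ∧ p2)): Gödel ¬ of 1 = 0 (operand ≠ 0)
  not not (not not p2 ∨ (p1 ∧ p2)): Gödel ¬ of 0 = 1 (operand is 0)
  (not p2 ∨ not not (not not p2 ∨ (p1 ∧ p2))) = max(0, 1) = 1
  Gödel value = 1
Łukasiewicz evaluation:
  not p2: Łukasiewicz ¬ gives 1 − 0.8 = 0.2
  not p2: Łukasiewicz ¬ gives 1 − 0.8 = 0.2
  not not p2: Łukasiewicz ¬ gives 1 − 0.2 = 0.8
  (p1 ∧ p2) = min(0.2, 0.8) = 0.2
  (not not p2 ∨ (p1 ∧ p2)) = max(0.8, 0.2) = 0.8
  not (not not p2 ∨ (p1 ∧ p2)): Łukasiewicz ¬ gives 1 − 0.8 = 0.2
  not not (not not p2 ∨ (p1 ∧ p2)): Łukasiewicz ¬ gives 1 − 0.2 = 0.8
  (not p2 ∨ not not (not not p2 ∨ (p1 ∧ p2))) = max(0.2, 0.8) = 0.8
  Łukasiewicz value = 0.8
Difference: 1 − 0.8 = 0.20

0.20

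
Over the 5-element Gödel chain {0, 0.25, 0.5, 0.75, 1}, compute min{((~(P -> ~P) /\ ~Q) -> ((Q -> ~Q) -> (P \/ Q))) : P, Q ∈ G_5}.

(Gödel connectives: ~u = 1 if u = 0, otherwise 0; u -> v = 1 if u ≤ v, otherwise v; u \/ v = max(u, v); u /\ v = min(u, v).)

0.25

The minimum is attained at P = 0.25, Q = 0:
  ~P: Gödel ¬ of 0.25 = 0 (operand ≠ 0)
  (P -> ~P): 0.25 > 0, so result = 0
  ~(P -> ~P): Gödel ¬ of 0 = 1 (operand is 0)
  ~Q: Gödel ¬ of 0 = 1 (operand is 0)
  (~(P -> ~P) /\ ~Q) = min(1, 1) = 1
  ~Q: Gödel ¬ of 0 = 1 (operand is 0)
  (Q -> ~Q): 0 ≤ 1, so result = 1
  (P \/ Q) = max(0.25, 0) = 0.25
  ((Q -> ~Q) -> (P \/ Q)): 1 > 0.25, so result = 0.25
  ((~(P -> ~P) /\ ~Q) -> ((Q -> ~Q) -> (P \/ Q))): 1 > 0.25, so result = 0.25
Checking all 25 assignments confirms none give a value below 0.25.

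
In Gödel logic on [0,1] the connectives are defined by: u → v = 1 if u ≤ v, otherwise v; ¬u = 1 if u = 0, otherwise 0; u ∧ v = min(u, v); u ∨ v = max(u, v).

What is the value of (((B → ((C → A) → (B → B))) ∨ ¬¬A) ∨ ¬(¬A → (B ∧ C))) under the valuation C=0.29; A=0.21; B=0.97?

1.00

(C → A): 0.29 > 0.21, so result = 0.21
(B → B): 0.97 ≤ 0.97, so result = 1
((C → A) → (B → B)): 0.21 ≤ 1, so result = 1
(B → ((C → A) → (B → B))): 0.97 ≤ 1, so result = 1
¬A: Gödel ¬ of 0.21 = 0 (operand ≠ 0)
¬¬A: Gödel ¬ of 0 = 1 (operand is 0)
((B → ((C → A) → (B → B))) ∨ ¬¬A) = max(1, 1) = 1
¬A: Gödel ¬ of 0.21 = 0 (operand ≠ 0)
(B ∧ C) = min(0.97, 0.29) = 0.29
(¬A → (B ∧ C)): 0 ≤ 0.29, so result = 1
¬(¬A → (B ∧ C)): Gödel ¬ of 1 = 0 (operand ≠ 0)
(((B → ((C → A) → (B → B))) ∨ ¬¬A) ∨ ¬(¬A → (B ∧ C))) = max(1, 0) = 1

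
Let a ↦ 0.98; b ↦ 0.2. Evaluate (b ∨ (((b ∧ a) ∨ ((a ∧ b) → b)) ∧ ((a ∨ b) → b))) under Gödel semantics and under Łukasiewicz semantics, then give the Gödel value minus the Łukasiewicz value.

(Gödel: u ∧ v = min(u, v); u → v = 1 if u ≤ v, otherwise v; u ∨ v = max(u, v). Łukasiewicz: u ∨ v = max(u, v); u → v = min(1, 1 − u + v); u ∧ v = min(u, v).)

-0.02

Gödel evaluation:
  (b ∧ a) = min(0.2, 0.98) = 0.2
  (a ∧ b) = min(0.98, 0.2) = 0.2
  ((a ∧ b) → b): 0.2 ≤ 0.2, so result = 1
  ((b ∧ a) ∨ ((a ∧ b) → b)) = max(0.2, 1) = 1
  (a ∨ b) = max(0.98, 0.2) = 0.98
  ((a ∨ b) → b): 0.98 > 0.2, so result = 0.2
  (((b ∧ a) ∨ ((a ∧ b) → b)) ∧ ((a ∨ b) → b)) = min(1, 0.2) = 0.2
  (b ∨ (((b ∧ a) ∨ ((a ∧ b) → b)) ∧ ((a ∨ b) → b))) = max(0.2, 0.2) = 0.2
  Gödel value = 0.2
Łukasiewicz evaluation:
  (b ∧ a) = min(0.2, 0.98) = 0.2
  (a ∧ b) = min(0.98, 0.2) = 0.2
  ((a ∧ b) → b): min(1, 1 − 0.2 + 0.2) = 1
  ((b ∧ a) ∨ ((a ∧ b) → b)) = max(0.2, 1) = 1
  (a ∨ b) = max(0.98, 0.2) = 0.98
  ((a ∨ b) → b): min(1, 1 − 0.98 + 0.2) = 0.22
  (((b ∧ a) ∨ ((a ∧ b) → b)) ∧ ((a ∨ b) → b)) = min(1, 0.22) = 0.22
  (b ∨ (((b ∧ a) ∨ ((a ∧ b) → b)) ∧ ((a ∨ b) → b))) = max(0.2, 0.22) = 0.22
  Łukasiewicz value = 0.22
Difference: 0.2 − 0.22 = -0.02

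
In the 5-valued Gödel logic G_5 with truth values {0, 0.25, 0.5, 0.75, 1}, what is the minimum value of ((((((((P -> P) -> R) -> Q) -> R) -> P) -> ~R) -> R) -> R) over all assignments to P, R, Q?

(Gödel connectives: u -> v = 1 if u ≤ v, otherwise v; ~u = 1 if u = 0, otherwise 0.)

0.25

The minimum is attained at P = 0.25, R = 0.25, Q = 0:
  (P -> P): 0.25 ≤ 0.25, so result = 1
  ((P -> P) -> R): 1 > 0.25, so result = 0.25
  (((P -> P) -> R) -> Q): 0.25 > 0, so result = 0
  ((((P -> P) -> R) -> Q) -> R): 0 ≤ 0.25, so result = 1
  (((((P -> P) -> R) -> Q) -> R) -> P): 1 > 0.25, so result = 0.25
  ~R: Gödel ¬ of 0.25 = 0 (operand ≠ 0)
  ((((((P -> P) -> R) -> Q) -> R) -> P) -> ~R): 0.25 > 0, so result = 0
  (((((((P -> P) -> R) -> Q) -> R) -> P) -> ~R) -> R): 0 ≤ 0.25, so result = 1
  ((((((((P -> P) -> R) -> Q) -> R) -> P) -> ~R) -> R) -> R): 1 > 0.25, so result = 0.25
Checking all 125 assignments confirms none give a value below 0.25.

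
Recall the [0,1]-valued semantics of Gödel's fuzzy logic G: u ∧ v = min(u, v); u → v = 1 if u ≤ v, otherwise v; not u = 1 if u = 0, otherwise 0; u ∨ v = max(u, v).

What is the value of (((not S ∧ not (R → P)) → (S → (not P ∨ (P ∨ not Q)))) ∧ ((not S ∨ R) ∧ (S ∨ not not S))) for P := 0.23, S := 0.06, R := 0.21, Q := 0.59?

0.21

not S: Gödel ¬ of 0.06 = 0 (operand ≠ 0)
(R → P): 0.21 ≤ 0.23, so result = 1
not (R → P): Gödel ¬ of 1 = 0 (operand ≠ 0)
(not S ∧ not (R → P)) = min(0, 0) = 0
not P: Gödel ¬ of 0.23 = 0 (operand ≠ 0)
not Q: Gödel ¬ of 0.59 = 0 (operand ≠ 0)
(P ∨ not Q) = max(0.23, 0) = 0.23
(not P ∨ (P ∨ not Q)) = max(0, 0.23) = 0.23
(S → (not P ∨ (P ∨ not Q))): 0.06 ≤ 0.23, so result = 1
((not S ∧ not (R → P)) → (S → (not P ∨ (P ∨ not Q)))): 0 ≤ 1, so result = 1
not S: Gödel ¬ of 0.06 = 0 (operand ≠ 0)
(not S ∨ R) = max(0, 0.21) = 0.21
not S: Gödel ¬ of 0.06 = 0 (operand ≠ 0)
not not S: Gödel ¬ of 0 = 1 (operand is 0)
(S ∨ not not S) = max(0.06, 1) = 1
((not S ∨ R) ∧ (S ∨ not not S)) = min(0.21, 1) = 0.21
(((not S ∧ not (R → P)) → (S → (not P ∨ (P ∨ not Q)))) ∧ ((not S ∨ R) ∧ (S ∨ not not S))) = min(1, 0.21) = 0.21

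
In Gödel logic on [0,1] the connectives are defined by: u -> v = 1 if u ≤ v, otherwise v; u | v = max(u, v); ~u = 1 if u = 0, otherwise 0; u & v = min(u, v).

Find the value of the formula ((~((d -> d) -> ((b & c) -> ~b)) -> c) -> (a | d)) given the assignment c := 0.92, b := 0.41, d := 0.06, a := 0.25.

0.25

(d -> d): 0.06 ≤ 0.06, so result = 1
(b & c) = min(0.41, 0.92) = 0.41
~b: Gödel ¬ of 0.41 = 0 (operand ≠ 0)
((b & c) -> ~b): 0.41 > 0, so result = 0
((d -> d) -> ((b & c) -> ~b)): 1 > 0, so result = 0
~((d -> d) -> ((b & c) -> ~b)): Gödel ¬ of 0 = 1 (operand is 0)
(~((d -> d) -> ((b & c) -> ~b)) -> c): 1 > 0.92, so result = 0.92
(a | d) = max(0.25, 0.06) = 0.25
((~((d -> d) -> ((b & c) -> ~b)) -> c) -> (a | d)): 0.92 > 0.25, so result = 0.25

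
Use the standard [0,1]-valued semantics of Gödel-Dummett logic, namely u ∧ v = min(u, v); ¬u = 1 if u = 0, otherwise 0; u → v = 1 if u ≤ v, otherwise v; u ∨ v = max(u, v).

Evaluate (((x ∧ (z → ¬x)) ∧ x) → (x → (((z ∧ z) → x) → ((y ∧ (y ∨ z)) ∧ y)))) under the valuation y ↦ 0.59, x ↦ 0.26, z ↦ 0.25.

¬x: Gödel ¬ of 0.26 = 0 (operand ≠ 0)
(z → ¬x): 0.25 > 0, so result = 0
(x ∧ (z → ¬x)) = min(0.26, 0) = 0
((x ∧ (z → ¬x)) ∧ x) = min(0, 0.26) = 0
(z ∧ z) = min(0.25, 0.25) = 0.25
((z ∧ z) → x): 0.25 ≤ 0.26, so result = 1
(y ∨ z) = max(0.59, 0.25) = 0.59
(y ∧ (y ∨ z)) = min(0.59, 0.59) = 0.59
((y ∧ (y ∨ z)) ∧ y) = min(0.59, 0.59) = 0.59
(((z ∧ z) → x) → ((y ∧ (y ∨ z)) ∧ y)): 1 > 0.59, so result = 0.59
(x → (((z ∧ z) → x) → ((y ∧ (y ∨ z)) ∧ y))): 0.26 ≤ 0.59, so result = 1
(((x ∧ (z → ¬x)) ∧ x) → (x → (((z ∧ z) → x) → ((y ∧ (y ∨ z)) ∧ y)))): 0 ≤ 1, so result = 1

1.00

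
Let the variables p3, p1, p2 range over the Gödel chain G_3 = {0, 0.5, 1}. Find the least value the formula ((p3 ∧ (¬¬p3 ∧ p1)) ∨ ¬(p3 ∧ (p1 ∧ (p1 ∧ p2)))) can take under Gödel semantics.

0.50

The minimum is attained at p3 = 0.5, p1 = 0.5, p2 = 0.5:
  ¬p3: Gödel ¬ of 0.5 = 0 (operand ≠ 0)
  ¬¬p3: Gödel ¬ of 0 = 1 (operand is 0)
  (¬¬p3 ∧ p1) = min(1, 0.5) = 0.5
  (p3 ∧ (¬¬p3 ∧ p1)) = min(0.5, 0.5) = 0.5
  (p1 ∧ p2) = min(0.5, 0.5) = 0.5
  (p1 ∧ (p1 ∧ p2)) = min(0.5, 0.5) = 0.5
  (p3 ∧ (p1 ∧ (p1 ∧ p2))) = min(0.5, 0.5) = 0.5
  ¬(p3 ∧ (p1 ∧ (p1 ∧ p2))): Gödel ¬ of 0.5 = 0 (operand ≠ 0)
  ((p3 ∧ (¬¬p3 ∧ p1)) ∨ ¬(p3 ∧ (p1 ∧ (p1 ∧ p2)))) = max(0.5, 0) = 0.5
Checking all 27 assignments confirms none give a value below 0.50.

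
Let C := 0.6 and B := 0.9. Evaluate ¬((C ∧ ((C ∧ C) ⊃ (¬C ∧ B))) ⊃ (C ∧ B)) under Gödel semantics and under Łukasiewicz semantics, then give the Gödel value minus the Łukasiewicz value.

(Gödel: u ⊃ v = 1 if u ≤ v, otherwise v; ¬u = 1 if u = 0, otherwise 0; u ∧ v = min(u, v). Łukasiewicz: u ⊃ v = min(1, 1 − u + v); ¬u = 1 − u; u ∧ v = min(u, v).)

0.00

Gödel evaluation:
  (C ∧ C) = min(0.6, 0.6) = 0.6
  ¬C: Gödel ¬ of 0.6 = 0 (operand ≠ 0)
  (¬C ∧ B) = min(0, 0.9) = 0
  ((C ∧ C) ⊃ (¬C ∧ B)): 0.6 > 0, so result = 0
  (C ∧ ((C ∧ C) ⊃ (¬C ∧ B))) = min(0.6, 0) = 0
  (C ∧ B) = min(0.6, 0.9) = 0.6
  ((C ∧ ((C ∧ C) ⊃ (¬C ∧ B))) ⊃ (C ∧ B)): 0 ≤ 0.6, so result = 1
  ¬((C ∧ ((C ∧ C) ⊃ (¬C ∧ B))) ⊃ (C ∧ B)): Gödel ¬ of 1 = 0 (operand ≠ 0)
  Gödel value = 0
Łukasiewicz evaluation:
  (C ∧ C) = min(0.6, 0.6) = 0.6
  ¬C: Łukasiewicz ¬ gives 1 − 0.6 = 0.4
  (¬C ∧ B) = min(0.4, 0.9) = 0.4
  ((C ∧ C) ⊃ (¬C ∧ B)): min(1, 1 − 0.6 + 0.4) = 0.8
  (C ∧ ((C ∧ C) ⊃ (¬C ∧ B))) = min(0.6, 0.8) = 0.6
  (C ∧ B) = min(0.6, 0.9) = 0.6
  ((C ∧ ((C ∧ C) ⊃ (¬C ∧ B))) ⊃ (C ∧ B)): min(1, 1 − 0.6 + 0.6) = 1
  ¬((C ∧ ((C ∧ C) ⊃ (¬C ∧ B))) ⊃ (C ∧ B)): Łukasiewicz ¬ gives 1 − 1 = 0
  Łukasiewicz value = 0
Difference: 0 − 0 = 0.00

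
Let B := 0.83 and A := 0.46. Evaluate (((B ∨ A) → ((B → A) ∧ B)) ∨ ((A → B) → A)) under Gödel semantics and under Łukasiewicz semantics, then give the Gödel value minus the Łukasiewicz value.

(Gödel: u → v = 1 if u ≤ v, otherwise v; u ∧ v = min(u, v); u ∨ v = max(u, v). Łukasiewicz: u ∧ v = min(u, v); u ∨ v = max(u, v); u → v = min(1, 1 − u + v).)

Gödel evaluation:
  (B ∨ A) = max(0.83, 0.46) = 0.83
  (B → A): 0.83 > 0.46, so result = 0.46
  ((B → A) ∧ B) = min(0.46, 0.83) = 0.46
  ((B ∨ A) → ((B → A) ∧ B)): 0.83 > 0.46, so result = 0.46
  (A → B): 0.46 ≤ 0.83, so result = 1
  ((A → B) → A): 1 > 0.46, so result = 0.46
  (((B ∨ A) → ((B → A) ∧ B)) ∨ ((A → B) → A)) = max(0.46, 0.46) = 0.46
  Gödel value = 0.46
Łukasiewicz evaluation:
  (B ∨ A) = max(0.83, 0.46) = 0.83
  (B → A): min(1, 1 − 0.83 + 0.46) = 0.63
  ((B → A) ∧ B) = min(0.63, 0.83) = 0.63
  ((B ∨ A) → ((B → A) ∧ B)): min(1, 1 − 0.83 + 0.63) = 0.8
  (A → B): min(1, 1 − 0.46 + 0.83) = 1
  ((A → B) → A): min(1, 1 − 1 + 0.46) = 0.46
  (((B ∨ A) → ((B → A) ∧ B)) ∨ ((A → B) → A)) = max(0.8, 0.46) = 0.8
  Łukasiewicz value = 0.8
Difference: 0.46 − 0.8 = -0.34

-0.34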